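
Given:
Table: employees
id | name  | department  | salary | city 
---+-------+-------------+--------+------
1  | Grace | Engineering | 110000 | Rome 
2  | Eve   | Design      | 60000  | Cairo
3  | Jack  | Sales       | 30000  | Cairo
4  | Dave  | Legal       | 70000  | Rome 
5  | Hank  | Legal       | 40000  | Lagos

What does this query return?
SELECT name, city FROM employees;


Projecting columns: name, city

5 rows:
Grace, Rome
Eve, Cairo
Jack, Cairo
Dave, Rome
Hank, Lagos


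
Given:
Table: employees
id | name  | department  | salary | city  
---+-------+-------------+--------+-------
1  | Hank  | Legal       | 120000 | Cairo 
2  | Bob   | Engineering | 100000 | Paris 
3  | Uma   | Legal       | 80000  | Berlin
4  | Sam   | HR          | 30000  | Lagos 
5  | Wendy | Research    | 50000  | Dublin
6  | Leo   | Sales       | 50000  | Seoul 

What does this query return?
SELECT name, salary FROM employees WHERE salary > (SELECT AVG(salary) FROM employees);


Subquery: AVG(salary) = 71666.67
Filtering: salary > 71666.67
  Hank (120000) -> MATCH
  Bob (100000) -> MATCH
  Uma (80000) -> MATCH


3 rows:
Hank, 120000
Bob, 100000
Uma, 80000


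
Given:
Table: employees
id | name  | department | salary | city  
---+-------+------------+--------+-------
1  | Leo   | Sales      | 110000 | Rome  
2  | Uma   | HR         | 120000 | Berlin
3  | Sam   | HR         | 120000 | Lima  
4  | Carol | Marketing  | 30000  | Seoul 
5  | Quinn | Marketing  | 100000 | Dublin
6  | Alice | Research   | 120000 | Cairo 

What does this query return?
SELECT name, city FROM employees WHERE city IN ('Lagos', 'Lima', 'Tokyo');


Filtering: city IN ('Lagos', 'Lima', 'Tokyo')
Matching: 1 rows

1 rows:
Sam, Lima


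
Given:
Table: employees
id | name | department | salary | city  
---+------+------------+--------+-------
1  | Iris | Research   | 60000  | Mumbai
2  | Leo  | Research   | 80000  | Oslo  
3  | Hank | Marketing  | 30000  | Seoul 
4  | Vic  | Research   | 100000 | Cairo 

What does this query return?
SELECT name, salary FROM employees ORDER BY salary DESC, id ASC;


Sorting by salary DESC, then id ASC for ties

4 rows:
Vic, 100000
Leo, 80000
Iris, 60000
Hank, 30000


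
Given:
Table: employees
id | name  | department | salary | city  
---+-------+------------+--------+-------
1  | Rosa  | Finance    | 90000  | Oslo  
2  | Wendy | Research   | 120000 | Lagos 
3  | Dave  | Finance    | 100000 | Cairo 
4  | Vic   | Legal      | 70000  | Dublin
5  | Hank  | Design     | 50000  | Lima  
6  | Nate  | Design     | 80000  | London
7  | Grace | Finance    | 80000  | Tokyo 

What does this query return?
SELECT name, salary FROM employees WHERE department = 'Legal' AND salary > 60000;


Filtering: department = 'Legal' AND salary > 60000
Matching: 1 rows

1 rows:
Vic, 70000


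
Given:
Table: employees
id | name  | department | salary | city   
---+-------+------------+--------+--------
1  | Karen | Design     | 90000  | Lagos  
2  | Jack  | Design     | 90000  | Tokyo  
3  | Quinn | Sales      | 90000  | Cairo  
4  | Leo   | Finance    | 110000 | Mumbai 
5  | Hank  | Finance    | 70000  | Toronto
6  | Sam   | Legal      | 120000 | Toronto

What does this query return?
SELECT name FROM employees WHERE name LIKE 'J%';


LIKE 'J%' matches names starting with 'J'
Matching: 1

1 rows:
Jack


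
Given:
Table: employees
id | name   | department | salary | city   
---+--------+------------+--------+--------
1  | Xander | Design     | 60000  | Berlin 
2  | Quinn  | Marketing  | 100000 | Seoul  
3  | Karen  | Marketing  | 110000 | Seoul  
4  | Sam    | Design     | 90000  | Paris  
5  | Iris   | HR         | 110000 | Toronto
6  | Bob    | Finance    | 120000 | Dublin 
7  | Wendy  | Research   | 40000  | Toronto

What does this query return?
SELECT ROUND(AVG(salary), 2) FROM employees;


SUM(salary) = 630000
COUNT = 7
ROUND(AVG, 2) = ROUND(630000 / 7, 2) = 90000.0

90000.0


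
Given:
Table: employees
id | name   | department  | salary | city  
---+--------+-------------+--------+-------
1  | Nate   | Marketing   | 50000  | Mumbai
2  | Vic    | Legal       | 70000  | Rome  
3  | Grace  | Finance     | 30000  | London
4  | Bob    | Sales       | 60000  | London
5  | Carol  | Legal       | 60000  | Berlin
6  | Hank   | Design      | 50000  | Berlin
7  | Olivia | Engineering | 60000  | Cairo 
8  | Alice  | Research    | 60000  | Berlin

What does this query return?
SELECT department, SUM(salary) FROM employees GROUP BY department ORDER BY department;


Summing salary within each department:
  Design: 50000 = 50000
  Engineering: 60000 = 60000
  Finance: 30000 = 30000
  Legal: 70000 + 60000 = 130000
  Marketing: 50000 = 50000
  Research: 60000 = 60000
  Sales: 60000 = 60000


7 groups:
Design, 50000
Engineering, 60000
Finance, 30000
Legal, 130000
Marketing, 50000
Research, 60000
Sales, 60000


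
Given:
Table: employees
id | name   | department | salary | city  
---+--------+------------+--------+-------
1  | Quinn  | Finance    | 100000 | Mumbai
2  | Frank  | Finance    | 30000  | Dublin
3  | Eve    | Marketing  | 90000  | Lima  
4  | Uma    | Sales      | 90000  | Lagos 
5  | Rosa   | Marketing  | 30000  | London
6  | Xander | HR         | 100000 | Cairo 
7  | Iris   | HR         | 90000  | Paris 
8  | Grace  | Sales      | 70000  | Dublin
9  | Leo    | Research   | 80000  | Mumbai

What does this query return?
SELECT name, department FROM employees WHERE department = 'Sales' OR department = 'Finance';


Filtering: department = 'Sales' OR 'Finance'
Matching: 4 rows

4 rows:
Quinn, Finance
Frank, Finance
Uma, Sales
Grace, Sales


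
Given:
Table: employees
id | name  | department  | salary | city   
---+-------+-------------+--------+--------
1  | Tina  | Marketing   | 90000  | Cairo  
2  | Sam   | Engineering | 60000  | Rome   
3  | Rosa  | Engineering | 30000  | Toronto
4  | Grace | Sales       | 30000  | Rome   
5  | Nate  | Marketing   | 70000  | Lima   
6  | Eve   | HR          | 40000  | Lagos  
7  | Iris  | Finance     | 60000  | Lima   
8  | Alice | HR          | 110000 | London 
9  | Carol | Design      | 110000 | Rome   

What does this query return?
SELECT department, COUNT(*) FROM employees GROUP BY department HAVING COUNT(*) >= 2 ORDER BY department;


Groups with count >= 2:
  Engineering: 2 -> PASS
  HR: 2 -> PASS
  Marketing: 2 -> PASS
  Design: 1 -> filtered out
  Finance: 1 -> filtered out
  Sales: 1 -> filtered out


3 groups:
Engineering, 2
HR, 2
Marketing, 2


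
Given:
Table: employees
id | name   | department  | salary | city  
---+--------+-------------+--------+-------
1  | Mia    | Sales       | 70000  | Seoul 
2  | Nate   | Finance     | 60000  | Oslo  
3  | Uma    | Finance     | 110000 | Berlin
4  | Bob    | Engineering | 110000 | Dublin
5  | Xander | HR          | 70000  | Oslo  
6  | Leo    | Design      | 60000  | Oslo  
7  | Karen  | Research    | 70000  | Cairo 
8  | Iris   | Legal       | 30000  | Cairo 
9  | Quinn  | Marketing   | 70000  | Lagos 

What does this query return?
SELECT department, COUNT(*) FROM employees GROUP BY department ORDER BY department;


Assigning each row to its department group:
  Mia -> Sales
  Nate -> Finance
  Uma -> Finance
  Bob -> Engineering
  Xander -> HR
  Leo -> Design
  Karen -> Research
  Iris -> Legal
  Quinn -> Marketing


8 groups:
Design, 1
Engineering, 1
Finance, 2
HR, 1
Legal, 1
Marketing, 1
Research, 1
Sales, 1


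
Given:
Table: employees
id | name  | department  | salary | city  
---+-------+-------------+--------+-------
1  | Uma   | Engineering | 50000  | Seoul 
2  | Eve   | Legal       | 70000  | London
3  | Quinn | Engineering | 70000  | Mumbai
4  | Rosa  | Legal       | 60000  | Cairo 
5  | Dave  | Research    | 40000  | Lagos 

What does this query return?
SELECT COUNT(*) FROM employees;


COUNT(*) counts all rows

5


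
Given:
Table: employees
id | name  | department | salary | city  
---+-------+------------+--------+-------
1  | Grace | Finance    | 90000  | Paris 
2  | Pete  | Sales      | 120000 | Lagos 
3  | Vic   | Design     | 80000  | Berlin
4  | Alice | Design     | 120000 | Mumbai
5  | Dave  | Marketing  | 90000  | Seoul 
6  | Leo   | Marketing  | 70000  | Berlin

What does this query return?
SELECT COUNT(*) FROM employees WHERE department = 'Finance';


Counting rows where department = 'Finance'
  Grace -> MATCH


1


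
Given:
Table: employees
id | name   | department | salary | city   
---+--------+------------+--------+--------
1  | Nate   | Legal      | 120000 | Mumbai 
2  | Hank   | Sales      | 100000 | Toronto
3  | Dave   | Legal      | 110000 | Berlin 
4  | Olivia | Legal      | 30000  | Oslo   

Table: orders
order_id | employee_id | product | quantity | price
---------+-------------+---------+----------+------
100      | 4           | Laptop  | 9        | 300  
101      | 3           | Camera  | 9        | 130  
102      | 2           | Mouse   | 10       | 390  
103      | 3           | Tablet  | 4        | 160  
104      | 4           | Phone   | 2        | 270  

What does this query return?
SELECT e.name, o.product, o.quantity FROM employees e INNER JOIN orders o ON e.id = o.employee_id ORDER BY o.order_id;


Joining employees.id = orders.employee_id:
  employee Olivia (id=4) -> order Laptop
  employee Dave (id=3) -> order Camera
  employee Hank (id=2) -> order Mouse
  employee Dave (id=3) -> order Tablet
  employee Olivia (id=4) -> order Phone


5 rows:
Olivia, Laptop, 9
Dave, Camera, 9
Hank, Mouse, 10
Dave, Tablet, 4
Olivia, Phone, 2


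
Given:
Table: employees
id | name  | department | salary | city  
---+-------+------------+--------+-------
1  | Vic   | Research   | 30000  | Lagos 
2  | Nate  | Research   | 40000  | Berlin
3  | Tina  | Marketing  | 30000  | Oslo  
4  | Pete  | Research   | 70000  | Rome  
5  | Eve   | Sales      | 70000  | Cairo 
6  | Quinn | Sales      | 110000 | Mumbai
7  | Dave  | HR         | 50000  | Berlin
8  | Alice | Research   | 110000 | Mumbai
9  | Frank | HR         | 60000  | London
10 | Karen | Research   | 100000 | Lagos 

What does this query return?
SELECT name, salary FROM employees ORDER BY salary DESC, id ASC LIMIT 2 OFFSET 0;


Sort by salary DESC (id ASC tiebreak), then skip 0 and take 2
Rows 1 through 2

2 rows:
Quinn, 110000
Alice, 110000


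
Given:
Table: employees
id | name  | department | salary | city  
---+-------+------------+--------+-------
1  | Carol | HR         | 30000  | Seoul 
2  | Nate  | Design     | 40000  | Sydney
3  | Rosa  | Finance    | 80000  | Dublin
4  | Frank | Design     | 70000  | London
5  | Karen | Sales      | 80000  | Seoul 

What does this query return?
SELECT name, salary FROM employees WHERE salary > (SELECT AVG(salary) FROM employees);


Subquery: AVG(salary) = 60000.0
Filtering: salary > 60000.0
  Rosa (80000) -> MATCH
  Frank (70000) -> MATCH
  Karen (80000) -> MATCH


3 rows:
Rosa, 80000
Frank, 70000
Karen, 80000


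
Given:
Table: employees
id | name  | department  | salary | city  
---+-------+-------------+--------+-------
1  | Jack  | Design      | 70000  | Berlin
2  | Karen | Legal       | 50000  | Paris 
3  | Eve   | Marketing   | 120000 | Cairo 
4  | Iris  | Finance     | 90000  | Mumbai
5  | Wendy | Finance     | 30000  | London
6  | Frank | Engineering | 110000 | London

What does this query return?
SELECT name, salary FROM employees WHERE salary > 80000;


Filtering: salary > 80000
Matching: 3 rows

3 rows:
Eve, 120000
Iris, 90000
Frank, 110000


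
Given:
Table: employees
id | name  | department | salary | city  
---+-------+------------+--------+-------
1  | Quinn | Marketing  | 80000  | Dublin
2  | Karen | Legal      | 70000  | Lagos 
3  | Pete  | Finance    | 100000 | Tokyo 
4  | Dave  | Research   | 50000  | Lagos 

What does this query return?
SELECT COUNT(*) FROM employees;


COUNT(*) counts all rows

4


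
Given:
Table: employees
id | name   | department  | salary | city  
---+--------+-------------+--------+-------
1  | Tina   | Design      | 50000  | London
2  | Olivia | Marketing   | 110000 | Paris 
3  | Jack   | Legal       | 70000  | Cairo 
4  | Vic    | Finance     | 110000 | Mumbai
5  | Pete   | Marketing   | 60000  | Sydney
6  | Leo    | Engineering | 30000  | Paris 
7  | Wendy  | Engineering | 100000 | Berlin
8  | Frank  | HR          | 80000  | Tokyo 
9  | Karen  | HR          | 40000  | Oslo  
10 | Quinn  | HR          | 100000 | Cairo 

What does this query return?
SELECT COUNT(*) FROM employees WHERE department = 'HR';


Counting rows where department = 'HR'
  Frank -> MATCH
  Karen -> MATCH
  Quinn -> MATCH


3


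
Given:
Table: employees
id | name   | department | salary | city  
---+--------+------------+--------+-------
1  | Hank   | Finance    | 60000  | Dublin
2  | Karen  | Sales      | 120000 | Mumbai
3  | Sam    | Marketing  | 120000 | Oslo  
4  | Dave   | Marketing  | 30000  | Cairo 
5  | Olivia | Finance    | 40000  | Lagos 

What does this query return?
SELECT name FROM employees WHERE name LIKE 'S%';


LIKE 'S%' matches names starting with 'S'
Matching: 1

1 rows:
Sam


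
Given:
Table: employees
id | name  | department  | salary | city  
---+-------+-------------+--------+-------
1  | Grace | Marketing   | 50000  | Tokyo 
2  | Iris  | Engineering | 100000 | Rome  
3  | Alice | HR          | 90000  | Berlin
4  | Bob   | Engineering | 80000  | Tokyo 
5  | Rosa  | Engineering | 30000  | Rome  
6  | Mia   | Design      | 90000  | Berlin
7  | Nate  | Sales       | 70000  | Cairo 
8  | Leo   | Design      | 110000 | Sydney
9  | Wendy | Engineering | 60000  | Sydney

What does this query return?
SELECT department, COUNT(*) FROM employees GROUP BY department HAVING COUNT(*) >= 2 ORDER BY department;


Groups with count >= 2:
  Design: 2 -> PASS
  Engineering: 4 -> PASS
  HR: 1 -> filtered out
  Marketing: 1 -> filtered out
  Sales: 1 -> filtered out


2 groups:
Design, 2
Engineering, 4


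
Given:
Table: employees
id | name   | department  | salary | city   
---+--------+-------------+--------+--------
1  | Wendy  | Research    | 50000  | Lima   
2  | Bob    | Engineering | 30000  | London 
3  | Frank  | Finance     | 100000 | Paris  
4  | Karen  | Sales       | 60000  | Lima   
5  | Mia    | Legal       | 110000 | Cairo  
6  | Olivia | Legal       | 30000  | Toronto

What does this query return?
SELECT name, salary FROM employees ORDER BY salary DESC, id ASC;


Sorting by salary DESC, then id ASC for ties

6 rows:
Mia, 110000
Frank, 100000
Karen, 60000
Wendy, 50000
Bob, 30000
Olivia, 30000


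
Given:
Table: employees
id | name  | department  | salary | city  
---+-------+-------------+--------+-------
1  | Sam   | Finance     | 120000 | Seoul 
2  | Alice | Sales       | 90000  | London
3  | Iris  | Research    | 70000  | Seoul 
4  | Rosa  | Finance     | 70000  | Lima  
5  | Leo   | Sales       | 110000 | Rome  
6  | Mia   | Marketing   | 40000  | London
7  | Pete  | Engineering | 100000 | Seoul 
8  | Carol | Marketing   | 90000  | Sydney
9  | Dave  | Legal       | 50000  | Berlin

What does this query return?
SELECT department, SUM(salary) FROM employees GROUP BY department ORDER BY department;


Summing salary within each department:
  Engineering: 100000 = 100000
  Finance: 120000 + 70000 = 190000
  Legal: 50000 = 50000
  Marketing: 40000 + 90000 = 130000
  Research: 70000 = 70000
  Sales: 90000 + 110000 = 200000


6 groups:
Engineering, 100000
Finance, 190000
Legal, 50000
Marketing, 130000
Research, 70000
Sales, 200000


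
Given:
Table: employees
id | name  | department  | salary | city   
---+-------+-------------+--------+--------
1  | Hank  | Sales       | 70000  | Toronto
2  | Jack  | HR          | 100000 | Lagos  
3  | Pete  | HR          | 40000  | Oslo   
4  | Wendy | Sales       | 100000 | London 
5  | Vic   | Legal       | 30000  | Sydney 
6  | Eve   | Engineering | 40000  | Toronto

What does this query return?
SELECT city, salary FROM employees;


Projecting columns: city, salary

6 rows:
Toronto, 70000
Lagos, 100000
Oslo, 40000
London, 100000
Sydney, 30000
Toronto, 40000


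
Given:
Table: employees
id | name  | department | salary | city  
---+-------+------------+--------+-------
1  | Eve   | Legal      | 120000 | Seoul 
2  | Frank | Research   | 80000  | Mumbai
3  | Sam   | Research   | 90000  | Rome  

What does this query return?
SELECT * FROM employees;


SELECT * returns all 3 rows with all columns

3 rows:
1, Eve, Legal, 120000, Seoul
2, Frank, Research, 80000, Mumbai
3, Sam, Research, 90000, Rome


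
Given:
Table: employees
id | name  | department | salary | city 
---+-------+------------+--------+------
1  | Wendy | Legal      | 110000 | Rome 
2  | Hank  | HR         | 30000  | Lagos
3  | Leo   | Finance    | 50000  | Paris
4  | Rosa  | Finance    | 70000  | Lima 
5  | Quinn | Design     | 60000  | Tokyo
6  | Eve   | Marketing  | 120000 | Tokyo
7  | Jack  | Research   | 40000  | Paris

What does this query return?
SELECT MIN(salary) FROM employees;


Salaries: 110000, 30000, 50000, 70000, 60000, 120000, 40000
MIN = 30000

30000


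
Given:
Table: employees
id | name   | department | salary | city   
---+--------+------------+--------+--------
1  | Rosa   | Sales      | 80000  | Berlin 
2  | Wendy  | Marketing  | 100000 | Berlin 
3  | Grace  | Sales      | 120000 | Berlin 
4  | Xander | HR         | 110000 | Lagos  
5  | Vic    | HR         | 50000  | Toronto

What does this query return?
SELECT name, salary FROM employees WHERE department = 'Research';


Filtering: department = 'Research'
Matching rows: 0

Empty result set (0 rows)


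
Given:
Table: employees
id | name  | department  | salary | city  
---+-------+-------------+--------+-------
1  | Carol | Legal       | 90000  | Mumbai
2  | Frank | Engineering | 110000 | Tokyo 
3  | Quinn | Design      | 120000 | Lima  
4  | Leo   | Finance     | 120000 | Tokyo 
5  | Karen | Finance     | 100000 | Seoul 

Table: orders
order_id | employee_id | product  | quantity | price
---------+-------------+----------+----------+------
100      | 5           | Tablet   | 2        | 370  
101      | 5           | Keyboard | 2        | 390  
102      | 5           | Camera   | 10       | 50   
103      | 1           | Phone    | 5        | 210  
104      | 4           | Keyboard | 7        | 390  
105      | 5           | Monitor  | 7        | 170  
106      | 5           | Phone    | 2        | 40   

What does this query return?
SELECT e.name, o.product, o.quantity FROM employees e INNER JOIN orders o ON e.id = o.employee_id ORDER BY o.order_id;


Joining employees.id = orders.employee_id:
  employee Karen (id=5) -> order Tablet
  employee Karen (id=5) -> order Keyboard
  employee Karen (id=5) -> order Camera
  employee Carol (id=1) -> order Phone
  employee Leo (id=4) -> order Keyboard
  employee Karen (id=5) -> order Monitor
  employee Karen (id=5) -> order Phone


7 rows:
Karen, Tablet, 2
Karen, Keyboard, 2
Karen, Camera, 10
Carol, Phone, 5
Leo, Keyboard, 7
Karen, Monitor, 7
Karen, Phone, 2


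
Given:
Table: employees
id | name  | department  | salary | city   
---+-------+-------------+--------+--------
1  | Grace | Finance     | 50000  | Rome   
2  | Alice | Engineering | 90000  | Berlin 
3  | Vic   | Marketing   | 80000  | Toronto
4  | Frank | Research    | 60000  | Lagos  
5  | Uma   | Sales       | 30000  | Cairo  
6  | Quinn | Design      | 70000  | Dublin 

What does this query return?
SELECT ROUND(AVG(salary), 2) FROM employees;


SUM(salary) = 380000
COUNT = 6
ROUND(AVG, 2) = ROUND(380000 / 6, 2) = 63333.33

63333.33


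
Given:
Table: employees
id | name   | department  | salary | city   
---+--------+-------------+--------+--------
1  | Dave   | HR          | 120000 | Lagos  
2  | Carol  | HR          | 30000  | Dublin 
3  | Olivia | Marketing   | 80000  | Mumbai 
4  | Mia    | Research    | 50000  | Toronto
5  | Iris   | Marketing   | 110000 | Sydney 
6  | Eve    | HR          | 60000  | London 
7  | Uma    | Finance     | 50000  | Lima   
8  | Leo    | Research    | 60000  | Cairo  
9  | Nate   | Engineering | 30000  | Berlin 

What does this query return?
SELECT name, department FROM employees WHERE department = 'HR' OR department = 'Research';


Filtering: department = 'HR' OR 'Research'
Matching: 5 rows

5 rows:
Dave, HR
Carol, HR
Mia, Research
Eve, HR
Leo, Research


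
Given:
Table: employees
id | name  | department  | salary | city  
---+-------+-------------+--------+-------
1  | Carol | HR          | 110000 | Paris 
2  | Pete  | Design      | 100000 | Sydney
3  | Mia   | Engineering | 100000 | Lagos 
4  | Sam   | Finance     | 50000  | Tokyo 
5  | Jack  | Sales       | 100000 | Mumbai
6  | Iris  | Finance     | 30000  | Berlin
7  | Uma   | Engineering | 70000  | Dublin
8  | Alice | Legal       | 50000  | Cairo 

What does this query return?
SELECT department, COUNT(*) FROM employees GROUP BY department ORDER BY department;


Assigning each row to its department group:
  Carol -> HR
  Pete -> Design
  Mia -> Engineering
  Sam -> Finance
  Jack -> Sales
  Iris -> Finance
  Uma -> Engineering
  Alice -> Legal


6 groups:
Design, 1
Engineering, 2
Finance, 2
HR, 1
Legal, 1
Sales, 1


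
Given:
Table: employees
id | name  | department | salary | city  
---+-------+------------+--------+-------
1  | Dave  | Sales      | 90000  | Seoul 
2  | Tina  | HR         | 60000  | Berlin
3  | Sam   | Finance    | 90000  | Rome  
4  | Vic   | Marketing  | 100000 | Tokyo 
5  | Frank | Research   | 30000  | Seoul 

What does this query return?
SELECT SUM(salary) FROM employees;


SUM(salary) = 90000 + 60000 + 90000 + 100000 + 30000 = 370000

370000


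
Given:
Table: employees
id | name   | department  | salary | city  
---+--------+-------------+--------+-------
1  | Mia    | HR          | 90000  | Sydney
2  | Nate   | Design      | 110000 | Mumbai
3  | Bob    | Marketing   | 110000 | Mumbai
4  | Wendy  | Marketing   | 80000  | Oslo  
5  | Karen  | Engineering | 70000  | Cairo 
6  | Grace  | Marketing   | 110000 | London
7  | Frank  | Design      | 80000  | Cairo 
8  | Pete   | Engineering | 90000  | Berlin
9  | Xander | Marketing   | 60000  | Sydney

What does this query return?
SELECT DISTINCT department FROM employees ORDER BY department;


All 'department' values (row order): HR, Design, Marketing, Marketing, Engineering, Marketing, Design, Engineering, Marketing
Removing duplicates leaves 4 unique value(s).

4 values:
Design
Engineering
HR
Marketing


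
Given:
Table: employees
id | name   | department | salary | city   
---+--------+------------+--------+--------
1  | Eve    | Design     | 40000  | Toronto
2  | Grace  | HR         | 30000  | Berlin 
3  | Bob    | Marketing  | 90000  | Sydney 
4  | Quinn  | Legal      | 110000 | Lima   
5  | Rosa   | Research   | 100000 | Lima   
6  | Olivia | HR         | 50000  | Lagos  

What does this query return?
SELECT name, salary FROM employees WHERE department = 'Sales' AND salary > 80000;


Filtering: department = 'Sales' AND salary > 80000
Matching: 0 rows

Empty result set (0 rows)


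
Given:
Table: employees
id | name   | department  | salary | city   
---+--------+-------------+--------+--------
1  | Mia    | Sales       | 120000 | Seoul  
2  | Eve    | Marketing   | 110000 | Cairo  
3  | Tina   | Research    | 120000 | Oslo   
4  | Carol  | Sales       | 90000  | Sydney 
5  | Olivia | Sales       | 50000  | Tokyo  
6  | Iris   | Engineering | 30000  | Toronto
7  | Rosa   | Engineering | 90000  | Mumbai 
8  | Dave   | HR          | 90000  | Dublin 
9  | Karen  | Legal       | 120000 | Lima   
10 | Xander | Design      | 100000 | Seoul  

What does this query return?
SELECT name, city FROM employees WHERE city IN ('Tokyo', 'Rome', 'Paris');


Filtering: city IN ('Tokyo', 'Rome', 'Paris')
Matching: 1 rows

1 rows:
Olivia, Tokyo


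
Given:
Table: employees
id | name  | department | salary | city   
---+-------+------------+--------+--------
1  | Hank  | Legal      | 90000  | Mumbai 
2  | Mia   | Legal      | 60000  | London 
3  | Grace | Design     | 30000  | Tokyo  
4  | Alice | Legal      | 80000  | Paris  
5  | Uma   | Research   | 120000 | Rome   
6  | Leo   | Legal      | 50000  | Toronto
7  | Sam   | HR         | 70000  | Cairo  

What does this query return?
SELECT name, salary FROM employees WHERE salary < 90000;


Filtering: salary < 90000
Matching: 5 rows

5 rows:
Mia, 60000
Grace, 30000
Alice, 80000
Leo, 50000
Sam, 70000


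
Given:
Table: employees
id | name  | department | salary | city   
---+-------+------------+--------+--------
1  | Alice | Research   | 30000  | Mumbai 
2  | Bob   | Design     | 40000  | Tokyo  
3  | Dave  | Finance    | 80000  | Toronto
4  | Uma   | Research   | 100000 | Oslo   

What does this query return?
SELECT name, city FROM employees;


Projecting columns: name, city

4 rows:
Alice, Mumbai
Bob, Tokyo
Dave, Toronto
Uma, Oslo


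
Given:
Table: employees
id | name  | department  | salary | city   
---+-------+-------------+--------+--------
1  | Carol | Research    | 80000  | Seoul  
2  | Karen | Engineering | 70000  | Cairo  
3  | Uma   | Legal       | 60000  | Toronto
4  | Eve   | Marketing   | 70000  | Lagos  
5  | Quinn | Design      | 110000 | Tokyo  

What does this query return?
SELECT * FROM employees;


SELECT * returns all 5 rows with all columns

5 rows:
1, Carol, Research, 80000, Seoul
2, Karen, Engineering, 70000, Cairo
3, Uma, Legal, 60000, Toronto
4, Eve, Marketing, 70000, Lagos
5, Quinn, Design, 110000, Tokyo


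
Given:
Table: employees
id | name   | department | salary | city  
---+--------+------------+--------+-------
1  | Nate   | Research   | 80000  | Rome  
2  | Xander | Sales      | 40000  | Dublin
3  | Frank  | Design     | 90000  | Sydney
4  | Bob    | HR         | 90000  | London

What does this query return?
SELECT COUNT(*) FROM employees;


COUNT(*) counts all rows

4


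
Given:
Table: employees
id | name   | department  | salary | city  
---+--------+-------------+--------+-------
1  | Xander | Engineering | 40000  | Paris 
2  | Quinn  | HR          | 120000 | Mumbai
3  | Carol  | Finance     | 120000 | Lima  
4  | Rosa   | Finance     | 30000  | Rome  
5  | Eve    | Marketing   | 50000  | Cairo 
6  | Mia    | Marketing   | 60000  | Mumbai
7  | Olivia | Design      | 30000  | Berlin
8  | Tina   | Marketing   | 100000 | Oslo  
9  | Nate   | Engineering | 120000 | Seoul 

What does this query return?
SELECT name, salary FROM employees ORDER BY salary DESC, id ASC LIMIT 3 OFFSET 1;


Sort by salary DESC (id ASC tiebreak), then skip 1 and take 3
Rows 2 through 4

3 rows:
Carol, 120000
Nate, 120000
Tina, 100000


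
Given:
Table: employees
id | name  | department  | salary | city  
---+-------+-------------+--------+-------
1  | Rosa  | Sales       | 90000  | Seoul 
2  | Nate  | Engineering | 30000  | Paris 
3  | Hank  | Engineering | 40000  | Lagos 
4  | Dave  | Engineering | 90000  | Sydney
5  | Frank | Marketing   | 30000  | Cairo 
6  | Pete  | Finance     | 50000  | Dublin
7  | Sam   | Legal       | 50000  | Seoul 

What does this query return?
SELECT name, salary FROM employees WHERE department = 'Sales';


Filtering: department = 'Sales'
Matching rows: 1

1 rows:
Rosa, 90000


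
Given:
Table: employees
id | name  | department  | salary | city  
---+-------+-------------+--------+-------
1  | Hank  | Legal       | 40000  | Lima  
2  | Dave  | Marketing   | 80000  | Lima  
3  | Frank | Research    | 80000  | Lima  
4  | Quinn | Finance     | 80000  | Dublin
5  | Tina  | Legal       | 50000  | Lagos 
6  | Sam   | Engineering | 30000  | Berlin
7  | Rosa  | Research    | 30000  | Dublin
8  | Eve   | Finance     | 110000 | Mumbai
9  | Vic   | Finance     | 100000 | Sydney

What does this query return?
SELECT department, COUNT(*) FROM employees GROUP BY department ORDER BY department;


Assigning each row to its department group:
  Hank -> Legal
  Dave -> Marketing
  Frank -> Research
  Quinn -> Finance
  Tina -> Legal
  Sam -> Engineering
  Rosa -> Research
  Eve -> Finance
  Vic -> Finance


5 groups:
Engineering, 1
Finance, 3
Legal, 2
Marketing, 1
Research, 2


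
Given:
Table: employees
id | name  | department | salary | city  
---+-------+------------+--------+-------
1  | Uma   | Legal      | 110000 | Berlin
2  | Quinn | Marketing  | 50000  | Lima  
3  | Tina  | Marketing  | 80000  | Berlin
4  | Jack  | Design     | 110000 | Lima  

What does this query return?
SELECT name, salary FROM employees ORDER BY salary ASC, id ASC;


Sorting by salary ASC, then id ASC for ties

4 rows:
Quinn, 50000
Tina, 80000
Uma, 110000
Jack, 110000


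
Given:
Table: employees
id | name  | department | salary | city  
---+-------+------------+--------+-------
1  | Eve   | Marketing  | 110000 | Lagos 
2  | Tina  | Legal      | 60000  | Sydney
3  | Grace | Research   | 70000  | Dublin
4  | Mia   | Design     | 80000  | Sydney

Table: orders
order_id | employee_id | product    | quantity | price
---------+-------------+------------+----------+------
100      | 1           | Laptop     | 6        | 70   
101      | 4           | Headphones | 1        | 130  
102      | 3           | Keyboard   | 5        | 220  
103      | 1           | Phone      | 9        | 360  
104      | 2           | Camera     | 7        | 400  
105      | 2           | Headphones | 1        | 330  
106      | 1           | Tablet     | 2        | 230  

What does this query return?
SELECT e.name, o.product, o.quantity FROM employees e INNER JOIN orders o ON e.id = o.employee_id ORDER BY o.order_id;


Joining employees.id = orders.employee_id:
  employee Eve (id=1) -> order Laptop
  employee Mia (id=4) -> order Headphones
  employee Grace (id=3) -> order Keyboard
  employee Eve (id=1) -> order Phone
  employee Tina (id=2) -> order Camera
  employee Tina (id=2) -> order Headphones
  employee Eve (id=1) -> order Tablet


7 rows:
Eve, Laptop, 6
Mia, Headphones, 1
Grace, Keyboard, 5
Eve, Phone, 9
Tina, Camera, 7
Tina, Headphones, 1
Eve, Tablet, 2


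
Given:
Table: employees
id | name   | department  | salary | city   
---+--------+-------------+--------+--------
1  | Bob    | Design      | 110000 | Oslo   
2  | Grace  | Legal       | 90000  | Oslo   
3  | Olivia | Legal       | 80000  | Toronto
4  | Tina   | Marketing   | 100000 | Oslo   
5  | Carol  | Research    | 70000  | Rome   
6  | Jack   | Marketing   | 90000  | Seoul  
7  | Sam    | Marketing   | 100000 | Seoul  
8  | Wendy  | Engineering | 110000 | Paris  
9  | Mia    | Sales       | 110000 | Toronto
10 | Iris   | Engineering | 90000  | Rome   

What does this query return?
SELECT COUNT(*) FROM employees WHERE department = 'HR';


Counting rows where department = 'HR'


0


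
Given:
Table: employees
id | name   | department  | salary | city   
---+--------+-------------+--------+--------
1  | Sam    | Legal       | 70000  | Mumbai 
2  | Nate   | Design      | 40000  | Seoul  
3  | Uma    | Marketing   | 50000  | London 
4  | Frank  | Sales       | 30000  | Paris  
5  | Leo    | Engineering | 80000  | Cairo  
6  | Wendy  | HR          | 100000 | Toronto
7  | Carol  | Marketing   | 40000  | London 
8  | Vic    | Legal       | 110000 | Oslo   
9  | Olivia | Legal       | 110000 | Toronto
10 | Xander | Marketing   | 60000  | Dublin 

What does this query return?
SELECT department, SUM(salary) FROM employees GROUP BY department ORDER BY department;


Summing salary within each department:
  Design: 40000 = 40000
  Engineering: 80000 = 80000
  HR: 100000 = 100000
  Legal: 70000 + 110000 + 110000 = 290000
  Marketing: 50000 + 40000 + 60000 = 150000
  Sales: 30000 = 30000


6 groups:
Design, 40000
Engineering, 80000
HR, 100000
Legal, 290000
Marketing, 150000
Sales, 30000


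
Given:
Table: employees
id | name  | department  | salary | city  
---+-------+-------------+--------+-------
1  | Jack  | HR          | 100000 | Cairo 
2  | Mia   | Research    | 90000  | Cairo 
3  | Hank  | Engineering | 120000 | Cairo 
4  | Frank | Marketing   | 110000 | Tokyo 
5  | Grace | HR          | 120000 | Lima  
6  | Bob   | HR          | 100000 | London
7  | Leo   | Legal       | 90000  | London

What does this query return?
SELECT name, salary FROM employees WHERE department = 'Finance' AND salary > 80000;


Filtering: department = 'Finance' AND salary > 80000
Matching: 0 rows

Empty result set (0 rows)


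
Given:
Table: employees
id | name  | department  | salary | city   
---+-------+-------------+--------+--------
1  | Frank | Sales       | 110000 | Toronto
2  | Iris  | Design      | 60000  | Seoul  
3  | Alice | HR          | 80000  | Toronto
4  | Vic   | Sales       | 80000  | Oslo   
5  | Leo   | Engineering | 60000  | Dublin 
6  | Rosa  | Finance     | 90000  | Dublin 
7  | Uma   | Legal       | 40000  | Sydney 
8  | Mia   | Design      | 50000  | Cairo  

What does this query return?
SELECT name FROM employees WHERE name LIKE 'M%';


LIKE 'M%' matches names starting with 'M'
Matching: 1

1 rows:
Mia


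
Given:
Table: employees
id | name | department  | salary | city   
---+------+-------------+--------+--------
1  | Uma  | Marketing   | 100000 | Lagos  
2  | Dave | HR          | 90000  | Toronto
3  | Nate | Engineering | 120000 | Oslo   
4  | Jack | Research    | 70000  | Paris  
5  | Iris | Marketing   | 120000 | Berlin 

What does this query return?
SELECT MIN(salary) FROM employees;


Salaries: 100000, 90000, 120000, 70000, 120000
MIN = 70000

70000


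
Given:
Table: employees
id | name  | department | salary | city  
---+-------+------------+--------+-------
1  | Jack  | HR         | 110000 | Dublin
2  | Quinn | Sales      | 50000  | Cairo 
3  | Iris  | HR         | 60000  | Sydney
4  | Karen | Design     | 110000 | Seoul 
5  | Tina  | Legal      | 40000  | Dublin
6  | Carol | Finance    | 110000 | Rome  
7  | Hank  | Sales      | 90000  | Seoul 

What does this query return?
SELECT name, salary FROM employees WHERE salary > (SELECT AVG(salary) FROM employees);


Subquery: AVG(salary) = 81428.57
Filtering: salary > 81428.57
  Jack (110000) -> MATCH
  Karen (110000) -> MATCH
  Carol (110000) -> MATCH
  Hank (90000) -> MATCH


4 rows:
Jack, 110000
Karen, 110000
Carol, 110000
Hank, 90000


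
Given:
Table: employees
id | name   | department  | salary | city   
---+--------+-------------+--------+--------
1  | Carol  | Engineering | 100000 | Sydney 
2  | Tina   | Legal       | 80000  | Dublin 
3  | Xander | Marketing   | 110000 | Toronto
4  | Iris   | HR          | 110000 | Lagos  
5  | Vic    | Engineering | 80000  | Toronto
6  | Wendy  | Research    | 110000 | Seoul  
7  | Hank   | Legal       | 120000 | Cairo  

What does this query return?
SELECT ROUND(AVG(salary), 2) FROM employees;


SUM(salary) = 710000
COUNT = 7
ROUND(AVG, 2) = ROUND(710000 / 7, 2) = 101428.57

101428.57


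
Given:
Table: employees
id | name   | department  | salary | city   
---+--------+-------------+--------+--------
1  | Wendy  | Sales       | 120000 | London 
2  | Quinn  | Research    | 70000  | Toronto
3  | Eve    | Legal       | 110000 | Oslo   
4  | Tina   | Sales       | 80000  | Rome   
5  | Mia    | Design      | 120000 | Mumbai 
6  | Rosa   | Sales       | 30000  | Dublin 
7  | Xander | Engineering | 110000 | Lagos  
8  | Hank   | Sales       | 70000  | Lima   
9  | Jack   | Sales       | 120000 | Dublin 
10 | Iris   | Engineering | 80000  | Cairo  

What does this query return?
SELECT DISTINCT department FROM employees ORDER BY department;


All 'department' values (row order): Sales, Research, Legal, Sales, Design, Sales, Engineering, Sales, Sales, Engineering
Removing duplicates leaves 5 unique value(s).

5 values:
Design
Engineering
Legal
Research
Sales


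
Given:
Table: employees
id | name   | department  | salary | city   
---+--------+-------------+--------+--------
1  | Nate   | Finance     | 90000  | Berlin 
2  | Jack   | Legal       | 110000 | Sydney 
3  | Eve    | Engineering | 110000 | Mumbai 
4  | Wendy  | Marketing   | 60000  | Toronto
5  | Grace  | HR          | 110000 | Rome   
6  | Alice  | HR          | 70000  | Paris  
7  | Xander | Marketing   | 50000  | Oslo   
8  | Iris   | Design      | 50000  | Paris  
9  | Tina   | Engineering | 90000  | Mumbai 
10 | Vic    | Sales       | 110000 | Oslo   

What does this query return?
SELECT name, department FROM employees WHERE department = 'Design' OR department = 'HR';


Filtering: department = 'Design' OR 'HR'
Matching: 3 rows

3 rows:
Grace, HR
Alice, HR
Iris, Design


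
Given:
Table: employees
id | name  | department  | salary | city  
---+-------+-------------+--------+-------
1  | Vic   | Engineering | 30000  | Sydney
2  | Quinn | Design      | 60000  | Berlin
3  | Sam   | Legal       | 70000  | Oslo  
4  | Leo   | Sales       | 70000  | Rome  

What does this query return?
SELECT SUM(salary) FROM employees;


SUM(salary) = 30000 + 60000 + 70000 + 70000 = 230000

230000


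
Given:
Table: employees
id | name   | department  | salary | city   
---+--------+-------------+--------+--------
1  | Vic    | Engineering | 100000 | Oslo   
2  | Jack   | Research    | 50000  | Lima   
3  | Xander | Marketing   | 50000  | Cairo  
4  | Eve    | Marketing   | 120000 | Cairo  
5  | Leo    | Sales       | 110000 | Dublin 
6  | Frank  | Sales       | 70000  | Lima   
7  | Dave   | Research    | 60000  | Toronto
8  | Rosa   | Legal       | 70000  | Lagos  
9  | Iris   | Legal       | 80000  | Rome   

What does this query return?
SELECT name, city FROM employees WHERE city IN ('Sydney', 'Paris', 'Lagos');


Filtering: city IN ('Sydney', 'Paris', 'Lagos')
Matching: 1 rows

1 rows:
Rosa, Lagos


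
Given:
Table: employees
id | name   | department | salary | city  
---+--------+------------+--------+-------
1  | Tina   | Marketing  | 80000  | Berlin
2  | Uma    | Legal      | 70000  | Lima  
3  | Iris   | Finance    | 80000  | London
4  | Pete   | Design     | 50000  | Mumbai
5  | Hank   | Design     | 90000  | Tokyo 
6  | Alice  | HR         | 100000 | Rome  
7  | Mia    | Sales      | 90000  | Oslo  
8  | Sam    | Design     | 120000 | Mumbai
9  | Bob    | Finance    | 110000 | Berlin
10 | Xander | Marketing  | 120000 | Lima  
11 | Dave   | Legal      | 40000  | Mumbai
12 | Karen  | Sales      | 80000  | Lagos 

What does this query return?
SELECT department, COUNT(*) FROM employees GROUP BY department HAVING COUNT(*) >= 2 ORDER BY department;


Groups with count >= 2:
  Design: 3 -> PASS
  Finance: 2 -> PASS
  Legal: 2 -> PASS
  Marketing: 2 -> PASS
  Sales: 2 -> PASS
  HR: 1 -> filtered out


5 groups:
Design, 3
Finance, 2
Legal, 2
Marketing, 2
Sales, 2


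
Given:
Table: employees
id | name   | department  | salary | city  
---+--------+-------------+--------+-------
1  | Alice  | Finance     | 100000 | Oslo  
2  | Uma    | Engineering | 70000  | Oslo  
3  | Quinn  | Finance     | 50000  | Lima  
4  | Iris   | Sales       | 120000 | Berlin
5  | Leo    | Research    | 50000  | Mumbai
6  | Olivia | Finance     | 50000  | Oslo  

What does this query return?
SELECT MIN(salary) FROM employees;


Salaries: 100000, 70000, 50000, 120000, 50000, 50000
MIN = 50000

50000


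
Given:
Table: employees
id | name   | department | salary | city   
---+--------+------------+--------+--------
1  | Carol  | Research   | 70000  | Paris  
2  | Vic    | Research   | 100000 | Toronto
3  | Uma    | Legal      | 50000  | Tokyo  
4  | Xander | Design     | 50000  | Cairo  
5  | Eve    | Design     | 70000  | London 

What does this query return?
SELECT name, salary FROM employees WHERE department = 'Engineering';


Filtering: department = 'Engineering'
Matching rows: 0

Empty result set (0 rows)


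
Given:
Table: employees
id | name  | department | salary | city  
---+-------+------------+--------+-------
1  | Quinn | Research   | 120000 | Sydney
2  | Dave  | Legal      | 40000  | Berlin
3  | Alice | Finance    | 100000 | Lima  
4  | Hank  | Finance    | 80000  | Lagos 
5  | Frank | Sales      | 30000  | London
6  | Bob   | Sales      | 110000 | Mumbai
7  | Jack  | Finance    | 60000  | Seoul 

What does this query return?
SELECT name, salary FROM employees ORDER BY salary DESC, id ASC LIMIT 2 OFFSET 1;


Sort by salary DESC (id ASC tiebreak), then skip 1 and take 2
Rows 2 through 3

2 rows:
Bob, 110000
Alice, 100000


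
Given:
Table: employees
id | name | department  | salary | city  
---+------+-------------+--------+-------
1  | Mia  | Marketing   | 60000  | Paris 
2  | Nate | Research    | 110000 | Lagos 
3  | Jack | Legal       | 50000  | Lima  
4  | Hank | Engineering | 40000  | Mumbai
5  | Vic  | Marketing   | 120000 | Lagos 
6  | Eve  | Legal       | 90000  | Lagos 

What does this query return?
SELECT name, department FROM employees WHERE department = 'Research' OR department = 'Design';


Filtering: department = 'Research' OR 'Design'
Matching: 1 rows

1 rows:
Nate, Research
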